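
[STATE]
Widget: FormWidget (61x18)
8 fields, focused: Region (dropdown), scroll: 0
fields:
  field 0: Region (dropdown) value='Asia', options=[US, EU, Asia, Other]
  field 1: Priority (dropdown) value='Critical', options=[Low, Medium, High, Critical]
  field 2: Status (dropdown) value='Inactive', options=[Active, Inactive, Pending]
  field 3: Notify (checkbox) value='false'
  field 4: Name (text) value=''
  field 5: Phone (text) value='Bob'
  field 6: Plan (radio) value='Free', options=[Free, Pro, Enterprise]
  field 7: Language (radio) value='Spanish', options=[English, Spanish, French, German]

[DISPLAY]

> Region:     [Asia                                        ▼]
  Priority:   [Critical                                    ▼]
  Status:     [Inactive                                    ▼]
  Notify:     [ ]                                            
  Name:       [                                             ]
  Phone:      [Bob                                          ]
  Plan:       (●) Free  ( ) Pro  ( ) Enterprise              
  Language:   ( ) English  (●) Spanish  ( ) French  ( ) Germa
                                                             
                                                             
                                                             
                                                             
                                                             
                                                             
                                                             
                                                             
                                                             
                                                             


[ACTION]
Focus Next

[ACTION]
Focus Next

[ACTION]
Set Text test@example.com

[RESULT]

  Region:     [Asia                                        ▼]
  Priority:   [Critical                                    ▼]
> Status:     [Inactive                                    ▼]
  Notify:     [ ]                                            
  Name:       [                                             ]
  Phone:      [Bob                                          ]
  Plan:       (●) Free  ( ) Pro  ( ) Enterprise              
  Language:   ( ) English  (●) Spanish  ( ) French  ( ) Germa
                                                             
                                                             
                                                             
                                                             
                                                             
                                                             
                                                             
                                                             
                                                             
                                                             


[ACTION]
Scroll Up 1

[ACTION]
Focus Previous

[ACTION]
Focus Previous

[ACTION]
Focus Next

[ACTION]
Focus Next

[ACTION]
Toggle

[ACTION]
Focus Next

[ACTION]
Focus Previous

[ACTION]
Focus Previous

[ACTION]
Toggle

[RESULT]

  Region:     [Asia                                        ▼]
> Priority:   [Critical                                    ▼]
  Status:     [Inactive                                    ▼]
  Notify:     [ ]                                            
  Name:       [                                             ]
  Phone:      [Bob                                          ]
  Plan:       (●) Free  ( ) Pro  ( ) Enterprise              
  Language:   ( ) English  (●) Spanish  ( ) French  ( ) Germa
                                                             
                                                             
                                                             
                                                             
                                                             
                                                             
                                                             
                                                             
                                                             
                                                             


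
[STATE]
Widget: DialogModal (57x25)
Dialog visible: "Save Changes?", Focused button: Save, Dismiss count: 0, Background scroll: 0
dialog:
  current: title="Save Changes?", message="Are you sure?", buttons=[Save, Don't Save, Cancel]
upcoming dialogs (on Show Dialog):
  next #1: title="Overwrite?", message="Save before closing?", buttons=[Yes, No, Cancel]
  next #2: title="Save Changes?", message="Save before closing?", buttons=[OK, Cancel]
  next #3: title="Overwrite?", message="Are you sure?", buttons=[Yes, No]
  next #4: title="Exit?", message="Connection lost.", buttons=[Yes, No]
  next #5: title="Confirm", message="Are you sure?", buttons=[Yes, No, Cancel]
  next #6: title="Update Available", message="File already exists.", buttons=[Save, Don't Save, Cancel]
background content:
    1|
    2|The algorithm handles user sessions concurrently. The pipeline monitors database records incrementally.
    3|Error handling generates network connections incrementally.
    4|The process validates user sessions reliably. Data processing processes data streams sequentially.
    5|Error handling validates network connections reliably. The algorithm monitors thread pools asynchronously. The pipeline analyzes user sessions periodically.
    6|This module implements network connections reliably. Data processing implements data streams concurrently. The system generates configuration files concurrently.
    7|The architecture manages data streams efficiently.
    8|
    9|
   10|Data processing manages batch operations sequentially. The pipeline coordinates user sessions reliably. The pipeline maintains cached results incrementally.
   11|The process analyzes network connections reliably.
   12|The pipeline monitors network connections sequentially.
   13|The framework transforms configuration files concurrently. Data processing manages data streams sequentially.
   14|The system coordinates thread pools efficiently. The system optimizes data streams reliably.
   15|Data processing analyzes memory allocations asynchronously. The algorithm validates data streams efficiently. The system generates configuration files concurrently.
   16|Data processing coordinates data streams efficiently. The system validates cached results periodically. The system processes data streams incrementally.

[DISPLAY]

                                                         
The algorithm handles user sessions concurrently. The pip
Error handling generates network connections incrementall
The process validates user sessions reliably. Data proces
Error handling validates network connections reliably. Th
This module implements network connections reliably. Data
The architecture manages data streams efficiently.       
                                                         
                                                         
Data processing manages batch operations sequentially. Th
The process ┌──────────────────────────────┐iably.       
The pipeline│        Save Changes?         │quentially.  
The framewor│        Are you sure?         │ concurrently
The system c│ [Save]  Don't Save   Cancel  │tly. The syst
Data process└──────────────────────────────┘asynchronousl
Data processing coordinates data streams efficiently. The
                                                         
                                                         
                                                         
                                                         
                                                         
                                                         
                                                         
                                                         
                                                         


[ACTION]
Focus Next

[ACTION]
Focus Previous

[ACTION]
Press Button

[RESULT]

                                                         
The algorithm handles user sessions concurrently. The pip
Error handling generates network connections incrementall
The process validates user sessions reliably. Data proces
Error handling validates network connections reliably. Th
This module implements network connections reliably. Data
The architecture manages data streams efficiently.       
                                                         
                                                         
Data processing manages batch operations sequentially. Th
The process analyzes network connections reliably.       
The pipeline monitors network connections sequentially.  
The framework transforms configuration files concurrently
The system coordinates thread pools efficiently. The syst
Data processing analyzes memory allocations asynchronousl
Data processing coordinates data streams efficiently. The
                                                         
                                                         
                                                         
                                                         
                                                         
                                                         
                                                         
                                                         
                                                         


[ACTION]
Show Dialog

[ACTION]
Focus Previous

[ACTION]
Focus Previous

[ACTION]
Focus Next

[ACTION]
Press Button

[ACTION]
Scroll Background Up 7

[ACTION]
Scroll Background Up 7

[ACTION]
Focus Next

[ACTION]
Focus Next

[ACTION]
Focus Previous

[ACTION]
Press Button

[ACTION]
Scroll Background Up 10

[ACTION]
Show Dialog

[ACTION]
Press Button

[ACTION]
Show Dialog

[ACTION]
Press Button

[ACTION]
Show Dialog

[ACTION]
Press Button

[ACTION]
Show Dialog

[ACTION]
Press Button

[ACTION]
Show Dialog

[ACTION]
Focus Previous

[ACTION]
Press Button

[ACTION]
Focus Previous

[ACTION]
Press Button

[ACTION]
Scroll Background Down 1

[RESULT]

The algorithm handles user sessions concurrently. The pip
Error handling generates network connections incrementall
The process validates user sessions reliably. Data proces
Error handling validates network connections reliably. Th
This module implements network connections reliably. Data
The architecture manages data streams efficiently.       
                                                         
                                                         
Data processing manages batch operations sequentially. Th
The process analyzes network connections reliably.       
The pipeline monitors network connections sequentially.  
The framework transforms configuration files concurrently
The system coordinates thread pools efficiently. The syst
Data processing analyzes memory allocations asynchronousl
Data processing coordinates data streams efficiently. The
                                                         
                                                         
                                                         
                                                         
                                                         
                                                         
                                                         
                                                         
                                                         
                                                         


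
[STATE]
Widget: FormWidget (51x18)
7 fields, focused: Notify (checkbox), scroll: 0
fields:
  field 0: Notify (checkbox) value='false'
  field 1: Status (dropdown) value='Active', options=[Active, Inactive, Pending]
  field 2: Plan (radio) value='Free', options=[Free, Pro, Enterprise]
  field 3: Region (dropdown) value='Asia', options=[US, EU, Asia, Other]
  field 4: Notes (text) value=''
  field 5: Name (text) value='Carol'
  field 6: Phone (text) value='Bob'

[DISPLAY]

> Notify:     [ ]                                  
  Status:     [Active                            ▼]
  Plan:       (●) Free  ( ) Pro  ( ) Enterprise    
  Region:     [Asia                              ▼]
  Notes:      [                                   ]
  Name:       [Carol                              ]
  Phone:      [Bob                                ]
                                                   
                                                   
                                                   
                                                   
                                                   
                                                   
                                                   
                                                   
                                                   
                                                   
                                                   


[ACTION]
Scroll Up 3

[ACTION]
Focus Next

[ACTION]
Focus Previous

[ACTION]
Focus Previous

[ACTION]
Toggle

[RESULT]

  Notify:     [ ]                                  
  Status:     [Active                            ▼]
  Plan:       (●) Free  ( ) Pro  ( ) Enterprise    
  Region:     [Asia                              ▼]
  Notes:      [                                   ]
  Name:       [Carol                              ]
> Phone:      [Bob                                ]
                                                   
                                                   
                                                   
                                                   
                                                   
                                                   
                                                   
                                                   
                                                   
                                                   
                                                   


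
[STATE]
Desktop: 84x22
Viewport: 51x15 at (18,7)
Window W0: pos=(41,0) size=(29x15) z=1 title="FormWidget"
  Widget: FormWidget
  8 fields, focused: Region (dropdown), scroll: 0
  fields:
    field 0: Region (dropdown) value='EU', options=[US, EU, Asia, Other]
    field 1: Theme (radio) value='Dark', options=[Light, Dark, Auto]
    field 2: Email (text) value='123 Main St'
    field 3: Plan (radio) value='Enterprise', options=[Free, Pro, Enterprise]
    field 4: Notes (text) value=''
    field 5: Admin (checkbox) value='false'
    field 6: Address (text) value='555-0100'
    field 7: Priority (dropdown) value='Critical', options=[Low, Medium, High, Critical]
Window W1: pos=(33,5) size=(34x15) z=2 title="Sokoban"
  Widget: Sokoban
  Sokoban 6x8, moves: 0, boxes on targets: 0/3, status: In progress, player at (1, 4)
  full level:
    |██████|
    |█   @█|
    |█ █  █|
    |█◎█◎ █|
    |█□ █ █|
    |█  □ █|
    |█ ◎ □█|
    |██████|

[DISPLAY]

               ┠────────────────────────────────┨ ]
               ┃██████                          ┃  
               ┃█   @█                          ┃ ]
               ┃█ █  █                          ┃▼]
               ┃█◎█◎ █                          ┃  
               ┃█□ █ █                          ┃  
               ┃█  □ █                          ┃  
               ┃█ ◎ □█                          ┃━━
               ┃██████                          ┃  
               ┃Moves: 0  0/3                   ┃  
               ┃                                ┃  
               ┃                                ┃  
               ┗━━━━━━━━━━━━━━━━━━━━━━━━━━━━━━━━┛  
                                                   
                                                   


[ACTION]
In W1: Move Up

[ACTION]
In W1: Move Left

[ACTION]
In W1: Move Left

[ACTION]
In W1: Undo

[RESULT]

               ┠────────────────────────────────┨ ]
               ┃██████                          ┃  
               ┃█  @ █                          ┃ ]
               ┃█ █  █                          ┃▼]
               ┃█◎█◎ █                          ┃  
               ┃█□ █ █                          ┃  
               ┃█  □ █                          ┃  
               ┃█ ◎ □█                          ┃━━
               ┃██████                          ┃  
               ┃Moves: 1  0/3                   ┃  
               ┃                                ┃  
               ┃                                ┃  
               ┗━━━━━━━━━━━━━━━━━━━━━━━━━━━━━━━━┛  
                                                   
                                                   


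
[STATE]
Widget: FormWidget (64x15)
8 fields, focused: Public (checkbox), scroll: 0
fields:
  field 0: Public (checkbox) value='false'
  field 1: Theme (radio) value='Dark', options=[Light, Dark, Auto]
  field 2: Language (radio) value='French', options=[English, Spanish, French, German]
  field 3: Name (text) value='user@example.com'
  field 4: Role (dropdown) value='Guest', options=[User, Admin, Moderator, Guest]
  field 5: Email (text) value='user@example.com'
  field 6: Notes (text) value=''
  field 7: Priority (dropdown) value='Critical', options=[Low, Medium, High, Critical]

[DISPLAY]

> Public:     [ ]                                               
  Theme:      ( ) Light  (●) Dark  ( ) Auto                     
  Language:   ( ) English  ( ) Spanish  (●) French  ( ) German  
  Name:       [user@example.com                                ]
  Role:       [Guest                                          ▼]
  Email:      [user@example.com                                ]
  Notes:      [                                                ]
  Priority:   [Critical                                       ▼]
                                                                
                                                                
                                                                
                                                                
                                                                
                                                                
                                                                


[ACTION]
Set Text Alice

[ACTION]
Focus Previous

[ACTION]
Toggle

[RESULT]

  Public:     [ ]                                               
  Theme:      ( ) Light  (●) Dark  ( ) Auto                     
  Language:   ( ) English  ( ) Spanish  (●) French  ( ) German  
  Name:       [user@example.com                                ]
  Role:       [Guest                                          ▼]
  Email:      [user@example.com                                ]
  Notes:      [                                                ]
> Priority:   [Critical                                       ▼]
                                                                
                                                                
                                                                
                                                                
                                                                
                                                                
                                                                


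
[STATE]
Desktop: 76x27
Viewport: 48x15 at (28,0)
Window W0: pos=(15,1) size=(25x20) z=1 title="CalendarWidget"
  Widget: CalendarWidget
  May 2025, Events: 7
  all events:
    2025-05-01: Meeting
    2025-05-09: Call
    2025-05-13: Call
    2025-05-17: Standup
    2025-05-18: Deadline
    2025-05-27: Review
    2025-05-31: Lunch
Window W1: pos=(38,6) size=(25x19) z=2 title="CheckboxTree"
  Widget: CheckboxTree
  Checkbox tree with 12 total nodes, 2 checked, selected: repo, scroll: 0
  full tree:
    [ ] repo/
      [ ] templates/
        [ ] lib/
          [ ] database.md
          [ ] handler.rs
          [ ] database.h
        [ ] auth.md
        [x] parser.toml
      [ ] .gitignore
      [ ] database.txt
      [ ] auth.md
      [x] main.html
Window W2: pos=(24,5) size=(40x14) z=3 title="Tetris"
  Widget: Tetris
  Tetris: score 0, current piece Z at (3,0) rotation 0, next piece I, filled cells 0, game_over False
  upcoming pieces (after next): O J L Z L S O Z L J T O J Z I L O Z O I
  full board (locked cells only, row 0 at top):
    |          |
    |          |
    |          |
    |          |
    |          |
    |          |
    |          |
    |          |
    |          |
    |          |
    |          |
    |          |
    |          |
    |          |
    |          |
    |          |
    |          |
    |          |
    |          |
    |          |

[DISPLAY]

                                                
━━━━━━━━━━━┓                                    
get        ┃                                    
───────────┨                                    
2025       ┃                                    
━━━━━━━━━━━━━━━━━━━━━━━━━━━━━━━━━━━┓            
tris                               ┃            
───────────────────────────────────┨            
       │Next:                      ┃            
       │████                       ┃            
       │                           ┃            
       │                           ┃            
       │                           ┃            
       │                           ┃            
       │Score:                     ┃            


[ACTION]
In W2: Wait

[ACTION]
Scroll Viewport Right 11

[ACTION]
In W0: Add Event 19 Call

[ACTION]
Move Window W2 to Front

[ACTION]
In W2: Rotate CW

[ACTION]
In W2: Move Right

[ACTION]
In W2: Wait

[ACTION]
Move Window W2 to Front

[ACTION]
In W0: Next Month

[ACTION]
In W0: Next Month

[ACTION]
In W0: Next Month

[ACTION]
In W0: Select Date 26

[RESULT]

                                                
━━━━━━━━━━━┓                                    
get        ┃                                    
───────────┨                                    
 2025      ┃                                    
━━━━━━━━━━━━━━━━━━━━━━━━━━━━━━━━━━━┓            
tris                               ┃            
───────────────────────────────────┨            
       │Next:                      ┃            
       │████                       ┃            
       │                           ┃            
       │                           ┃            
       │                           ┃            
       │                           ┃            
       │Score:                     ┃            


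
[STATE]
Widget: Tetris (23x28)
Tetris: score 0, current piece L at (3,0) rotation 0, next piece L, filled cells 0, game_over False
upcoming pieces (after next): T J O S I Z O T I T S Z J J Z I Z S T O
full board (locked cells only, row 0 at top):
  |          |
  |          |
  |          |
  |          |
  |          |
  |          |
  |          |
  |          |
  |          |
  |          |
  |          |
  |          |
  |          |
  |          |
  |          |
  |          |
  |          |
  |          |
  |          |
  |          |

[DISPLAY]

     ▒    │Next:       
   ▒▒▒    │  ▒         
          │▒▒▒         
          │            
          │            
          │            
          │Score:      
          │0           
          │            
          │            
          │            
          │            
          │            
          │            
          │            
          │            
          │            
          │            
          │            
          │            
          │            
          │            
          │            
          │            
          │            
          │            
          │            
          │            


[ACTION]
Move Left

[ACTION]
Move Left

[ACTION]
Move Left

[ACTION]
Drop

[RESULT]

          │Next:       
  ▒       │  ▒         
▒▒▒       │▒▒▒         
          │            
          │            
          │            
          │Score:      
          │0           
          │            
          │            
          │            
          │            
          │            
          │            
          │            
          │            
          │            
          │            
          │            
          │            
          │            
          │            
          │            
          │            
          │            
          │            
          │            
          │            


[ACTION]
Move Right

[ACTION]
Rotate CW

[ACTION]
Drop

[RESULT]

          │Next:       
          │  ▒         
 ▒        │▒▒▒         
 ▒        │            
 ▒▒       │            
          │            
          │Score:      
          │0           
          │            
          │            
          │            
          │            
          │            
          │            
          │            
          │            
          │            
          │            
          │            
          │            
          │            
          │            
          │            
          │            
          │            
          │            
          │            
          │            


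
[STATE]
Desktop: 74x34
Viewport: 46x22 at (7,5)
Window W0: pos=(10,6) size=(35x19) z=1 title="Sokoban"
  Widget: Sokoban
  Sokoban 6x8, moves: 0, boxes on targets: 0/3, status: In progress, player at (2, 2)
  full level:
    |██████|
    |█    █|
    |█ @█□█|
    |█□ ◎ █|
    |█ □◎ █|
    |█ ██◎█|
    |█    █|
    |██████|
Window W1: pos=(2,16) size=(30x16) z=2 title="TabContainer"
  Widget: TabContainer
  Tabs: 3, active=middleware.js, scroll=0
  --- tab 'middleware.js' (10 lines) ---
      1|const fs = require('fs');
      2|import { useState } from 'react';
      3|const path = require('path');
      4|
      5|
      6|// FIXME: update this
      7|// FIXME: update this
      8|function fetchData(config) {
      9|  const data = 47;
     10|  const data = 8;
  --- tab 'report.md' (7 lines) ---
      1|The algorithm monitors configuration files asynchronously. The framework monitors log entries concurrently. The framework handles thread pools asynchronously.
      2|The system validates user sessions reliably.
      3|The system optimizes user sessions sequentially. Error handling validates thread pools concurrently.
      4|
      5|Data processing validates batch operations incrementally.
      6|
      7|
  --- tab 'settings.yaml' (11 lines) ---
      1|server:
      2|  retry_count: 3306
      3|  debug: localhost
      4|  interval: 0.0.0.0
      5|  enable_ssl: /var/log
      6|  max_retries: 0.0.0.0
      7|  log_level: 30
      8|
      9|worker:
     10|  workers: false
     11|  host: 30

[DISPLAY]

                                              
   ┏━━━━━━━━━━━━━━━━━━━━━━━━━━━━━━━━━┓        
   ┃ Sokoban                         ┃        
   ┠─────────────────────────────────┨        
   ┃██████                           ┃        
   ┃█    █                           ┃        
   ┃█ @█□█                           ┃        
   ┃█□ ◎ █                           ┃        
   ┃█ □◎ █                           ┃        
   ┃█ ██◎█                           ┃        
   ┃█    █                           ┃        
━━━━━━━━━━━━━━━━━━━━━━━━┓            ┃        
Container               ┃            ┃        
────────────────────────┨            ┃        
dleware.js]│ report.md │┃            ┃        
────────────────────────┃            ┃        
t fs = require('fs');   ┃            ┃        
rt { useState } from 're┃            ┃        
t path = require('path')┃            ┃        
                        ┃━━━━━━━━━━━━┛        
                        ┃                     
IXME: update this       ┃                     


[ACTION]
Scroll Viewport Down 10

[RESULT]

   ┃█□ ◎ █                           ┃        
   ┃█ □◎ █                           ┃        
   ┃█ ██◎█                           ┃        
   ┃█    █                           ┃        
━━━━━━━━━━━━━━━━━━━━━━━━┓            ┃        
Container               ┃            ┃        
────────────────────────┨            ┃        
dleware.js]│ report.md │┃            ┃        
────────────────────────┃            ┃        
t fs = require('fs');   ┃            ┃        
rt { useState } from 're┃            ┃        
t path = require('path')┃            ┃        
                        ┃━━━━━━━━━━━━┛        
                        ┃                     
IXME: update this       ┃                     
IXME: update this       ┃                     
tion fetchData(config) {┃                     
nst data = 47;          ┃                     
nst data = 8;           ┃                     
━━━━━━━━━━━━━━━━━━━━━━━━┛                     
                                              
                                              


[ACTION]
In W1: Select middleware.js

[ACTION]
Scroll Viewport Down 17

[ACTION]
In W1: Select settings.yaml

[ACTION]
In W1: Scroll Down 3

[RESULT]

   ┃█□ ◎ █                           ┃        
   ┃█ □◎ █                           ┃        
   ┃█ ██◎█                           ┃        
   ┃█    █                           ┃        
━━━━━━━━━━━━━━━━━━━━━━━━┓            ┃        
Container               ┃            ┃        
────────────────────────┨            ┃        
dleware.js │ report.md │┃            ┃        
────────────────────────┃            ┃        
terval: 0.0.0.0         ┃            ┃        
able_ssl: /var/log      ┃            ┃        
x_retries: 0.0.0.0      ┃            ┃        
g_level: 30             ┃━━━━━━━━━━━━┛        
                        ┃                     
er:                     ┃                     
rkers: false            ┃                     
st: 30                  ┃                     
                        ┃                     
                        ┃                     
━━━━━━━━━━━━━━━━━━━━━━━━┛                     
                                              
                                              


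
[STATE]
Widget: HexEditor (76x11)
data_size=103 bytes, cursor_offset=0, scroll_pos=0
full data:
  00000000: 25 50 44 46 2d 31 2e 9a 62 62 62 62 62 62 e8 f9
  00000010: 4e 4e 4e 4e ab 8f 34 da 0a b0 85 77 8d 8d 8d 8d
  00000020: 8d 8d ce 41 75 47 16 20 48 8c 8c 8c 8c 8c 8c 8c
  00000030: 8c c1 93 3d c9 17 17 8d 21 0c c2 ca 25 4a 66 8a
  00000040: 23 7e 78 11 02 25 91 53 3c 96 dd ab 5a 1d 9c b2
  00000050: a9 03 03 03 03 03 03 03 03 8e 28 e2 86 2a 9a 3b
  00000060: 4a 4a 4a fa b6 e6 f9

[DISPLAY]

00000000  25 50 44 46 2d 31 2e 9a  62 62 62 62 62 62 e8 f9  |%PDF-1..bbbbbb.
00000010  4e 4e 4e 4e ab 8f 34 da  0a b0 85 77 8d 8d 8d 8d  |NNNN..4....w...
00000020  8d 8d ce 41 75 47 16 20  48 8c 8c 8c 8c 8c 8c 8c  |...AuG. H......
00000030  8c c1 93 3d c9 17 17 8d  21 0c c2 ca 25 4a 66 8a  |...=....!...%Jf
00000040  23 7e 78 11 02 25 91 53  3c 96 dd ab 5a 1d 9c b2  |#~x..%.S<...Z..
00000050  a9 03 03 03 03 03 03 03  03 8e 28 e2 86 2a 9a 3b  |..........(..*.
00000060  4a 4a 4a fa b6 e6 f9                              |JJJ....        
                                                                            
                                                                            
                                                                            
                                                                            


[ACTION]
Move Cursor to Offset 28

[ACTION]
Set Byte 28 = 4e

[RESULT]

00000000  25 50 44 46 2d 31 2e 9a  62 62 62 62 62 62 e8 f9  |%PDF-1..bbbbbb.
00000010  4e 4e 4e 4e ab 8f 34 da  0a b0 85 77 4E 8d 8d 8d  |NNNN..4....wN..
00000020  8d 8d ce 41 75 47 16 20  48 8c 8c 8c 8c 8c 8c 8c  |...AuG. H......
00000030  8c c1 93 3d c9 17 17 8d  21 0c c2 ca 25 4a 66 8a  |...=....!...%Jf
00000040  23 7e 78 11 02 25 91 53  3c 96 dd ab 5a 1d 9c b2  |#~x..%.S<...Z..
00000050  a9 03 03 03 03 03 03 03  03 8e 28 e2 86 2a 9a 3b  |..........(..*.
00000060  4a 4a 4a fa b6 e6 f9                              |JJJ....        
                                                                            
                                                                            
                                                                            
                                                                            


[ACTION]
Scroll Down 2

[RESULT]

00000020  8d 8d ce 41 75 47 16 20  48 8c 8c 8c 8c 8c 8c 8c  |...AuG. H......
00000030  8c c1 93 3d c9 17 17 8d  21 0c c2 ca 25 4a 66 8a  |...=....!...%Jf
00000040  23 7e 78 11 02 25 91 53  3c 96 dd ab 5a 1d 9c b2  |#~x..%.S<...Z..
00000050  a9 03 03 03 03 03 03 03  03 8e 28 e2 86 2a 9a 3b  |..........(..*.
00000060  4a 4a 4a fa b6 e6 f9                              |JJJ....        
                                                                            
                                                                            
                                                                            
                                                                            
                                                                            
                                                                            


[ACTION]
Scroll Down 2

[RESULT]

00000040  23 7e 78 11 02 25 91 53  3c 96 dd ab 5a 1d 9c b2  |#~x..%.S<...Z..
00000050  a9 03 03 03 03 03 03 03  03 8e 28 e2 86 2a 9a 3b  |..........(..*.
00000060  4a 4a 4a fa b6 e6 f9                              |JJJ....        
                                                                            
                                                                            
                                                                            
                                                                            
                                                                            
                                                                            
                                                                            
                                                                            


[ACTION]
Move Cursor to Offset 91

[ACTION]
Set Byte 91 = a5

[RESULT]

00000040  23 7e 78 11 02 25 91 53  3c 96 dd ab 5a 1d 9c b2  |#~x..%.S<...Z..
00000050  a9 03 03 03 03 03 03 03  03 8e 28 A5 86 2a 9a 3b  |..........(..*.
00000060  4a 4a 4a fa b6 e6 f9                              |JJJ....        
                                                                            
                                                                            
                                                                            
                                                                            
                                                                            
                                                                            
                                                                            
                                                                            


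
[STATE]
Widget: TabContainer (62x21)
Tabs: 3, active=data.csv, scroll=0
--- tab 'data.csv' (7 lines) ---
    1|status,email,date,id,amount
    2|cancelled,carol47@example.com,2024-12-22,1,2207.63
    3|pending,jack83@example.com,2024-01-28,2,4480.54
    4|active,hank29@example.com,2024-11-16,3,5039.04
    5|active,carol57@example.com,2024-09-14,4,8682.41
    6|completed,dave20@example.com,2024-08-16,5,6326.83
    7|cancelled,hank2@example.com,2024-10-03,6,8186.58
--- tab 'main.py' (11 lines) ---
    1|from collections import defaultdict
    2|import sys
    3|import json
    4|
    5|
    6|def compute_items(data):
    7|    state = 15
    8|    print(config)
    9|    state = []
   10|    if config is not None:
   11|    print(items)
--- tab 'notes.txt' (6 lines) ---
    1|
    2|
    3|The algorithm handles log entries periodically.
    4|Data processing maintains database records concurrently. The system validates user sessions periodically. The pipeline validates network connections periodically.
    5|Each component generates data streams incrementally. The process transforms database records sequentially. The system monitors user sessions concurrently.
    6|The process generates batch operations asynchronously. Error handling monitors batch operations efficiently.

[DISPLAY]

[data.csv]│ main.py │ notes.txt                               
──────────────────────────────────────────────────────────────
status,email,date,id,amount                                   
cancelled,carol47@example.com,2024-12-22,1,2207.63            
pending,jack83@example.com,2024-01-28,2,4480.54               
active,hank29@example.com,2024-11-16,3,5039.04                
active,carol57@example.com,2024-09-14,4,8682.41               
completed,dave20@example.com,2024-08-16,5,6326.83             
cancelled,hank2@example.com,2024-10-03,6,8186.58              
                                                              
                                                              
                                                              
                                                              
                                                              
                                                              
                                                              
                                                              
                                                              
                                                              
                                                              
                                                              


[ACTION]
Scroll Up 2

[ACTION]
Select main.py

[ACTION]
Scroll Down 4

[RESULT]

 data.csv │[main.py]│ notes.txt                               
──────────────────────────────────────────────────────────────
                                                              
def compute_items(data):                                      
    state = 15                                                
    print(config)                                             
    state = []                                                
    if config is not None:                                    
    print(items)                                              
                                                              
                                                              
                                                              
                                                              
                                                              
                                                              
                                                              
                                                              
                                                              
                                                              
                                                              
                                                              


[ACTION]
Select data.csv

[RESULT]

[data.csv]│ main.py │ notes.txt                               
──────────────────────────────────────────────────────────────
status,email,date,id,amount                                   
cancelled,carol47@example.com,2024-12-22,1,2207.63            
pending,jack83@example.com,2024-01-28,2,4480.54               
active,hank29@example.com,2024-11-16,3,5039.04                
active,carol57@example.com,2024-09-14,4,8682.41               
completed,dave20@example.com,2024-08-16,5,6326.83             
cancelled,hank2@example.com,2024-10-03,6,8186.58              
                                                              
                                                              
                                                              
                                                              
                                                              
                                                              
                                                              
                                                              
                                                              
                                                              
                                                              
                                                              


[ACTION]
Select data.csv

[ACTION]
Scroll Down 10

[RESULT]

[data.csv]│ main.py │ notes.txt                               
──────────────────────────────────────────────────────────────
cancelled,hank2@example.com,2024-10-03,6,8186.58              
                                                              
                                                              
                                                              
                                                              
                                                              
                                                              
                                                              
                                                              
                                                              
                                                              
                                                              
                                                              
                                                              
                                                              
                                                              
                                                              
                                                              
                                                              
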